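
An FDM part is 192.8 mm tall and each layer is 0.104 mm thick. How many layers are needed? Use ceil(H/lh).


Layers = ceil(192.8/0.104) = 1854


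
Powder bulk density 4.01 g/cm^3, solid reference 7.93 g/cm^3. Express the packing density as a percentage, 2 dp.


Packing = (4.01/7.93)*100 = 50.57 %


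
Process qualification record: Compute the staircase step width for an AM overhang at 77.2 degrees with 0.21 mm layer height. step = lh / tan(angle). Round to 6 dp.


step = 0.21 / tan(77.2) = 0.047711 mm


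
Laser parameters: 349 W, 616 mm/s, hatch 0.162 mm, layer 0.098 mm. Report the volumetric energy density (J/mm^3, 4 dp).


E = 349 / (616*0.162*0.098) = 35.6865 J/mm^3


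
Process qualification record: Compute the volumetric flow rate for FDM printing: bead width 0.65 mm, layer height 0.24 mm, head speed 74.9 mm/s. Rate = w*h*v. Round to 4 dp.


Rate = 0.65 * 0.24 * 74.9 = 11.6844 mm^3/s


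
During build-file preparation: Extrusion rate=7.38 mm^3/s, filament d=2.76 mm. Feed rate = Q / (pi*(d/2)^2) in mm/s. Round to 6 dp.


A = pi*(2.76/2)^2 = 5.982849
v = 7.38 / 5.982849 = 1.233526 mm/s


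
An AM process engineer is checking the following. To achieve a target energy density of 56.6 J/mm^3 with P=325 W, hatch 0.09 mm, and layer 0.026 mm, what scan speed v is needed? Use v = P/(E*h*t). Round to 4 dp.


v = 325 / (56.6*0.09*0.026) = 2453.8673 mm/s


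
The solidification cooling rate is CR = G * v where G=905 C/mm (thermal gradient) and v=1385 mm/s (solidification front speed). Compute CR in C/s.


CR = 905 * 1385 = 1253425 C/s


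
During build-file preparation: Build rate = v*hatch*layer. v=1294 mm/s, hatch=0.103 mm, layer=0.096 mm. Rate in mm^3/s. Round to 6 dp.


Rate = 1294 * 0.103 * 0.096 = 12.795072 mm^3/s


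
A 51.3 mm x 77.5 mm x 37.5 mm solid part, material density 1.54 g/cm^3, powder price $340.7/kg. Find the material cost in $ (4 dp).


V = 51.3 * 77.5 * 37.5 = 149090.625 mm^3 = 149.090625 cm^3
Mass = 149.090625 * 1.54 / 1000 = 0.22959956 kg
Cost = 0.22959956 * 340.7 = 78.2246 $


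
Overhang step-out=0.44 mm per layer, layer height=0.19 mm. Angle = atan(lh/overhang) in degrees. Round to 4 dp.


angle = atan(0.19/0.44) = 23.3556 degrees


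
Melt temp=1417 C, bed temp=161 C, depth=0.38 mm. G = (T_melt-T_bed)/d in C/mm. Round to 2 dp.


G = (1417-161)/0.38 = 3305.26 C/mm


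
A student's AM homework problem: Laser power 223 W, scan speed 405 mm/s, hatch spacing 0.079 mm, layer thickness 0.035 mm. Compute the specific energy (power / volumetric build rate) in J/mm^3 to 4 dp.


Build rate = 405 * 0.079 * 0.035 = 1.119825 mm^3/s
SE = 223 / 1.119825 = 199.1383 J/mm^3


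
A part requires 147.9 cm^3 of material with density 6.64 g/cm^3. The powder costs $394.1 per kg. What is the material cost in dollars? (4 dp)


Mass = 147.9*6.64/1000 = 0.982056 kg
Cost = 0.982056 * 394.1 = 387.0283 $


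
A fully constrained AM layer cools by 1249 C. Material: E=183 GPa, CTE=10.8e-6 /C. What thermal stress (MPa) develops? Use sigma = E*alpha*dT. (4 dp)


sigma = 183*1000 * 10.8e-6 * 1249 = 2468.5236 MPa


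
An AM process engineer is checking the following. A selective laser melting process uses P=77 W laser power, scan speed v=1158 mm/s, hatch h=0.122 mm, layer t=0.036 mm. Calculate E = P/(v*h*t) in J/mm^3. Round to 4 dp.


E = 77 / (1158*0.122*0.036) = 15.1398 J/mm^3


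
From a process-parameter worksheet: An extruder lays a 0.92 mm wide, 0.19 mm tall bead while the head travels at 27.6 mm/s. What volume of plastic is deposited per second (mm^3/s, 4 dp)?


Rate = 0.92 * 0.19 * 27.6 = 4.8245 mm^3/s


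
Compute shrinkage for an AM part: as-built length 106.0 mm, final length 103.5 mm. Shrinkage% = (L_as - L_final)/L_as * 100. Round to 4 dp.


Shrinkage = ((106.0-103.5)/106.0)*100 = 2.3585 %


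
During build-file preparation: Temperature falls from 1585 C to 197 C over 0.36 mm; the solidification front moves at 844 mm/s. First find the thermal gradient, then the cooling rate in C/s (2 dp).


G = (1585-197)/0.36 = 3855.55555556 C/mm
CR = 3855.55555556 * 844 = 3254088.89 C/s


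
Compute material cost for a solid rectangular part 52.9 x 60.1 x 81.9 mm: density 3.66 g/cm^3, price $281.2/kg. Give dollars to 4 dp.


V = 52.9 * 60.1 * 81.9 = 260383.851 mm^3 = 260.383851 cm^3
Mass = 260.383851 * 3.66 / 1000 = 0.95300489 kg
Cost = 0.95300489 * 281.2 = 267.985 $


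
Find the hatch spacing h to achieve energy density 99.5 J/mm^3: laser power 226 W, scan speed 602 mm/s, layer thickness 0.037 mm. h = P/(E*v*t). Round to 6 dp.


h = 226 / (99.5*602*0.037) = 0.101973 mm


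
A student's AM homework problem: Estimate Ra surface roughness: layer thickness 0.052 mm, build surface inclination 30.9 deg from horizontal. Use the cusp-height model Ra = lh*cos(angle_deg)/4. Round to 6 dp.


Ra = 0.052 * cos(30.9) / 4 = 0.011155 mm


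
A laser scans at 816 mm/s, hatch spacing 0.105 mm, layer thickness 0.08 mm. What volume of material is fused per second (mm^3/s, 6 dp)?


Rate = 816 * 0.105 * 0.08 = 6.8544 mm^3/s


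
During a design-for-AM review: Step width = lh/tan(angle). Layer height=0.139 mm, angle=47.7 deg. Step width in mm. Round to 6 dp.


step = 0.139 / tan(47.7) = 0.12648 mm


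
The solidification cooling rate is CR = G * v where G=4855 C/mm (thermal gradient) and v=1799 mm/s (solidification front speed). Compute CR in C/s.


CR = 4855 * 1799 = 8734145 C/s


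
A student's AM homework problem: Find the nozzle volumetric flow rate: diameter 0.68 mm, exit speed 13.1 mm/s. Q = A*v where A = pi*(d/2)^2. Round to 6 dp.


A = pi*(0.68/2)^2 = 0.36316811 mm^2
Q = 0.36316811 * 13.1 = 4.757502 mm^3/s


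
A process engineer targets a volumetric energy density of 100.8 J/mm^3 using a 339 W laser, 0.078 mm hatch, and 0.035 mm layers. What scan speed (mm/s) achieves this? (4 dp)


v = 339 / (100.8*0.078*0.035) = 1231.903 mm/s


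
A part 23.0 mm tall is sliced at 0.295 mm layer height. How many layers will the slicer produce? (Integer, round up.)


Layers = ceil(23.0/0.295) = 78


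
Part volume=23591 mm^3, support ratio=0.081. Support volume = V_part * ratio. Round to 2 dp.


V_support = 23591 * 0.081 = 1910.87 mm^3


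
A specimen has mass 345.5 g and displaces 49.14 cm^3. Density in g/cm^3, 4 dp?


rho = 345.5 / 49.14 = 7.0309 g/cm^3


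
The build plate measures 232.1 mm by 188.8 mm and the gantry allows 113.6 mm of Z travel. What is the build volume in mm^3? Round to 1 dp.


V = 232.1 * 188.8 * 113.6 = 4978006.5 mm^3


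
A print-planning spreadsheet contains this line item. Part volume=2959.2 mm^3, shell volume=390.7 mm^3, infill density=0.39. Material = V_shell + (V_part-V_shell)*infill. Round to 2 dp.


V_infill = (2959.2 - 390.7) * 0.39 = 1001.72
V_total = 390.7 + 1001.72 = 1392.42 mm^3


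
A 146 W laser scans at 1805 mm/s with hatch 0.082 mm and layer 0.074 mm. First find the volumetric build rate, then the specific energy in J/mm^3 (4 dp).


Build rate = 1805 * 0.082 * 0.074 = 10.95274 mm^3/s
SE = 146 / 10.95274 = 13.33 J/mm^3


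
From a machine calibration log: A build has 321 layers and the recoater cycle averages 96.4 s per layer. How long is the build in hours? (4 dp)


t = 321 * 96.4 / 3600 = 8.5957 hrs


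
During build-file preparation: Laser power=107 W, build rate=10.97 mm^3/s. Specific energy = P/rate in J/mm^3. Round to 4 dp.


SE = 107 / 10.97 = 9.7539 J/mm^3


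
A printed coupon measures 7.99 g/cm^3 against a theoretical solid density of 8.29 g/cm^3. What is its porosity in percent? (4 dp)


Porosity = (1-7.99/8.29)*100 = 3.6188 %


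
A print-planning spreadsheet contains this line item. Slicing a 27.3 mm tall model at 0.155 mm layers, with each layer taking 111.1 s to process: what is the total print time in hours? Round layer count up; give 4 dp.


Layers = ceil(27.3/0.155) = 177
t = 177 * 111.1 / 3600 = 5.4624 hrs


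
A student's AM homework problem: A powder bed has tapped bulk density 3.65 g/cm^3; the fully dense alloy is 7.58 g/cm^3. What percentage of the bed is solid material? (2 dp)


Packing = (3.65/7.58)*100 = 48.15 %


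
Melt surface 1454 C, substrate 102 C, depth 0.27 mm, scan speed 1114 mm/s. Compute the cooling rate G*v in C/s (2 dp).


G = (1454-102)/0.27 = 5007.40740741 C/mm
CR = 5007.40740741 * 1114 = 5578251.85 C/s


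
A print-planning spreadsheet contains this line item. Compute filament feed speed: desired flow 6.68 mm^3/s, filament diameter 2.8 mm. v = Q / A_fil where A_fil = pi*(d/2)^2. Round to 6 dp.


A = pi*(2.8/2)^2 = 6.157522
v = 6.68 / 6.157522 = 1.084852 mm/s


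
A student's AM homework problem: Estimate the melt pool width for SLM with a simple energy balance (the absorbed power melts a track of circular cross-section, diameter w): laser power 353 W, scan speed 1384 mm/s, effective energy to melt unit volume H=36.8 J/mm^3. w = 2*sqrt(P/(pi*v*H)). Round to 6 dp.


w = 2*sqrt(353/(pi*1384*36.8)) = 0.09394 mm


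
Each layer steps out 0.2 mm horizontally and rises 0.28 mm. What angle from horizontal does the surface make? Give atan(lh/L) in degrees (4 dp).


angle = atan(0.28/0.2) = 54.4623 degrees


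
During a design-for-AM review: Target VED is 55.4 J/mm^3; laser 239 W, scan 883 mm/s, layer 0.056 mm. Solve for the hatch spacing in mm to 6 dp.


h = 239 / (55.4*883*0.056) = 0.087245 mm


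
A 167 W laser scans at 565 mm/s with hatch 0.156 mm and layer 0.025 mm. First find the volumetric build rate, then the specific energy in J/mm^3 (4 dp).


Build rate = 565 * 0.156 * 0.025 = 2.2035 mm^3/s
SE = 167 / 2.2035 = 75.7885 J/mm^3


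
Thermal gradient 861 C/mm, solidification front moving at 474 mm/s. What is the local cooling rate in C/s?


CR = 861 * 474 = 408114 C/s


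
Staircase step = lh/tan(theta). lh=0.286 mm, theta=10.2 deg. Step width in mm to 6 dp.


step = 0.286 / tan(10.2) = 1.589521 mm


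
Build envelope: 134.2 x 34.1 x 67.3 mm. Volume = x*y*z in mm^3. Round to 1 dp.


V = 134.2 * 34.1 * 67.3 = 307979.6 mm^3


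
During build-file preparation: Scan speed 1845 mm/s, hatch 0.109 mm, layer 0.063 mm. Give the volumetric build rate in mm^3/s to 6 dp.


Rate = 1845 * 0.109 * 0.063 = 12.669615 mm^3/s


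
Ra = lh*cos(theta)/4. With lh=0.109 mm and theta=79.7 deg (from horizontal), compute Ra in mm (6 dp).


Ra = 0.109 * cos(79.7) / 4 = 0.004872 mm


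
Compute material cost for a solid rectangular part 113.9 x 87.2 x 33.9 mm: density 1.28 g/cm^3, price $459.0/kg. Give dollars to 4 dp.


V = 113.9 * 87.2 * 33.9 = 336697.512 mm^3 = 336.697512 cm^3
Mass = 336.697512 * 1.28 / 1000 = 0.43097282 kg
Cost = 0.43097282 * 459.0 = 197.8165 $


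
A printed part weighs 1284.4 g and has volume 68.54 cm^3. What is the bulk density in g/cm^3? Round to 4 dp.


rho = 1284.4 / 68.54 = 18.7394 g/cm^3


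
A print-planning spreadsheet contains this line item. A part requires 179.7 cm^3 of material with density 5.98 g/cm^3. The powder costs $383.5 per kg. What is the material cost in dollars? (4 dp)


Mass = 179.7*5.98/1000 = 1.074606 kg
Cost = 1.074606 * 383.5 = 412.1114 $


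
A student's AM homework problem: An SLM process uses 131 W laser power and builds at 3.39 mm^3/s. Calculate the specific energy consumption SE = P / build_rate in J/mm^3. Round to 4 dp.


SE = 131 / 3.39 = 38.6431 J/mm^3


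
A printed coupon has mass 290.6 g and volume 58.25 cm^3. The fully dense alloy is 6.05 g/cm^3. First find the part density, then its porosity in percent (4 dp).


rho_part = 290.6 / 58.25 = 4.9888412 g/cm^3
Porosity = (1 - 4.9888412/6.05)*100 = 17.5398 %


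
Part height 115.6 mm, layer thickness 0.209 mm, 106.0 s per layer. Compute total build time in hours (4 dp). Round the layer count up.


Layers = ceil(115.6/0.209) = 554
t = 554 * 106.0 / 3600 = 16.3122 hrs


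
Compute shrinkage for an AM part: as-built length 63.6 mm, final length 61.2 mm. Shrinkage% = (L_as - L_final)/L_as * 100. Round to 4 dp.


Shrinkage = ((63.6-61.2)/63.6)*100 = 3.7736 %


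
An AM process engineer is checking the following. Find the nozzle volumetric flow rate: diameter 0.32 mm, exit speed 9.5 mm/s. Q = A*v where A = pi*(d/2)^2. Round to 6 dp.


A = pi*(0.32/2)^2 = 0.08042477 mm^2
Q = 0.08042477 * 9.5 = 0.764035 mm^3/s


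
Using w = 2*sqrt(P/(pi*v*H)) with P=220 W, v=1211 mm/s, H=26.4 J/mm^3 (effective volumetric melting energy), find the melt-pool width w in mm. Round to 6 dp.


w = 2*sqrt(220/(pi*1211*26.4)) = 0.093604 mm


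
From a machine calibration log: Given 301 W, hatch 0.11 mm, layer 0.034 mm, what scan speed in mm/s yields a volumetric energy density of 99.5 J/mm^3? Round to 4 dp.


v = 301 / (99.5*0.11*0.034) = 808.8571 mm/s


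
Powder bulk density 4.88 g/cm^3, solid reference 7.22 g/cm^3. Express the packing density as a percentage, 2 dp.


Packing = (4.88/7.22)*100 = 67.59 %


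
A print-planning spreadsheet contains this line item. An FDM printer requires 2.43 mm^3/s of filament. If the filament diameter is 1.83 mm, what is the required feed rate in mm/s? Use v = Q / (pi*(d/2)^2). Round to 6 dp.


A = pi*(1.83/2)^2 = 2.63022
v = 2.43 / 2.63022 = 0.923877 mm/s


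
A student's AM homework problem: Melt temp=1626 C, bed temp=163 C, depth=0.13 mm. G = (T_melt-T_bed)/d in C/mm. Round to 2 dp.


G = (1626-163)/0.13 = 11253.85 C/mm


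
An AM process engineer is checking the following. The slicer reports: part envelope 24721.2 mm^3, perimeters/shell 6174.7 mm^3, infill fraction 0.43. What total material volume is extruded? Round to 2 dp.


V_infill = (24721.2 - 6174.7) * 0.43 = 7975.0
V_total = 6174.7 + 7975.0 = 14149.7 mm^3


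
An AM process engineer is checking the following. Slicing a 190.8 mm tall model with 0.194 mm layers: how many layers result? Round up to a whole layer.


Layers = ceil(190.8/0.194) = 984


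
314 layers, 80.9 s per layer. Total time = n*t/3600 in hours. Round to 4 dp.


t = 314 * 80.9 / 3600 = 7.0563 hrs


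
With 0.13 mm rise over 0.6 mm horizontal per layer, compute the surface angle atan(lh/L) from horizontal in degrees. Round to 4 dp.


angle = atan(0.13/0.6) = 12.2251 degrees


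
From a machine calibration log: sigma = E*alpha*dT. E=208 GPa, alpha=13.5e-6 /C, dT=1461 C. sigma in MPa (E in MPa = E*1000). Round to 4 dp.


sigma = 208*1000 * 13.5e-6 * 1461 = 4102.488 MPa


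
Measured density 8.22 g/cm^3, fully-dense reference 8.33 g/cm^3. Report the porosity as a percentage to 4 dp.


Porosity = (1-8.22/8.33)*100 = 1.3205 %


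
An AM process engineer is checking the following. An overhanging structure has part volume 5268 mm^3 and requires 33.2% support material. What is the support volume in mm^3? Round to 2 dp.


V_support = 5268 * 0.332 = 1748.98 mm^3


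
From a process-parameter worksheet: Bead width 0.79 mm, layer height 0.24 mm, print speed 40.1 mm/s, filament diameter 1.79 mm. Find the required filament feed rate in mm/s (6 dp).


Q = 0.79 * 0.24 * 40.1 = 7.60296 mm^3/s
A_fil = pi*(1.79/2)^2 = 2.51649426 mm^2
v_feed = 7.60296 / 2.51649426 = 3.021251 mm/s


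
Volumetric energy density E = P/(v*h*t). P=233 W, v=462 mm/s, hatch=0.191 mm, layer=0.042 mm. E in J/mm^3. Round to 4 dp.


E = 233 / (462*0.191*0.042) = 62.8682 J/mm^3


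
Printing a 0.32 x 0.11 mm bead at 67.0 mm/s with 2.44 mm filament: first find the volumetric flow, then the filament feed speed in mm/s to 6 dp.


Q = 0.32 * 0.11 * 67.0 = 2.3584 mm^3/s
A_fil = pi*(2.44/2)^2 = 4.67594651 mm^2
v_feed = 2.3584 / 4.67594651 = 0.504368 mm/s


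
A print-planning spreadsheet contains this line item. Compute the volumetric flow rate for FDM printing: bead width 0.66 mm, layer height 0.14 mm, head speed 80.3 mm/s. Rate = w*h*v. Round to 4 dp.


Rate = 0.66 * 0.14 * 80.3 = 7.4197 mm^3/s


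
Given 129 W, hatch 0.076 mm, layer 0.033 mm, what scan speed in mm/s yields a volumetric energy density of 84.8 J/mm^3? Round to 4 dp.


v = 129 / (84.8*0.076*0.033) = 606.5496 mm/s


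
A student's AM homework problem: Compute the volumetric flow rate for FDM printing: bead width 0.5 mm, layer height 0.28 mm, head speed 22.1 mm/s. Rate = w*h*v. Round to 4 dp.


Rate = 0.5 * 0.28 * 22.1 = 3.094 mm^3/s


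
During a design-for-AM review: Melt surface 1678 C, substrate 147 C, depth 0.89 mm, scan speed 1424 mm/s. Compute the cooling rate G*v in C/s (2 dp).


G = (1678-147)/0.89 = 1720.2247191 C/mm
CR = 1720.2247191 * 1424 = 2449600.0 C/s


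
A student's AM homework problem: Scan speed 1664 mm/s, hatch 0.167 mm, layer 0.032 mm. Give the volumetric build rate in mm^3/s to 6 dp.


Rate = 1664 * 0.167 * 0.032 = 8.892416 mm^3/s


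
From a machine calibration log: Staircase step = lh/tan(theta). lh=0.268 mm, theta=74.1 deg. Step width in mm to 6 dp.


step = 0.268 / tan(74.1) = 0.076342 mm


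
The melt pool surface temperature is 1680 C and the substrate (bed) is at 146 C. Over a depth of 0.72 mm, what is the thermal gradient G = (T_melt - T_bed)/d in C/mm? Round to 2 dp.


G = (1680-146)/0.72 = 2130.56 C/mm


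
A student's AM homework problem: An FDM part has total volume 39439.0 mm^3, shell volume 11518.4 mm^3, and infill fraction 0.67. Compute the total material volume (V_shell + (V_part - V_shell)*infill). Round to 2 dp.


V_infill = (39439.0 - 11518.4) * 0.67 = 18706.8
V_total = 11518.4 + 18706.8 = 30225.2 mm^3


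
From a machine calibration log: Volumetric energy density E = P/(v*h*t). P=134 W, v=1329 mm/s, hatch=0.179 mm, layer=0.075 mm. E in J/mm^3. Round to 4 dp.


E = 134 / (1329*0.179*0.075) = 7.5104 J/mm^3


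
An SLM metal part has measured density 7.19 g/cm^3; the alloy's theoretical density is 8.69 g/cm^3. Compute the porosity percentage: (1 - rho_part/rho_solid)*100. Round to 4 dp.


Porosity = (1-7.19/8.69)*100 = 17.2612 %


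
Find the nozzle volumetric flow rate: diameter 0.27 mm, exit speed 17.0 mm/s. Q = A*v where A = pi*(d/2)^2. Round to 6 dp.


A = pi*(0.27/2)^2 = 0.05725553 mm^2
Q = 0.05725553 * 17.0 = 0.973344 mm^3/s


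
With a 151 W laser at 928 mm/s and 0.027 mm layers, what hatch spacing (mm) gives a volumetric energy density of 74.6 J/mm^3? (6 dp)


h = 151 / (74.6*928*0.027) = 0.080784 mm


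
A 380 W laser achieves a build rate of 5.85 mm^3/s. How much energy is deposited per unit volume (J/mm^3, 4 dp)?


SE = 380 / 5.85 = 64.9573 J/mm^3


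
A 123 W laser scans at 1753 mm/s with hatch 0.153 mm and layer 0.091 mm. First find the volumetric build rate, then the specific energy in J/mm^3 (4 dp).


Build rate = 1753 * 0.153 * 0.091 = 24.407019 mm^3/s
SE = 123 / 24.407019 = 5.0395 J/mm^3


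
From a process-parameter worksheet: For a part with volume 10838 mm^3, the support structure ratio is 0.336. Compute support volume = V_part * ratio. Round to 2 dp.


V_support = 10838 * 0.336 = 3641.57 mm^3


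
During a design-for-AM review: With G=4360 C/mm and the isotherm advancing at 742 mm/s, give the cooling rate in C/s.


CR = 4360 * 742 = 3235120 C/s


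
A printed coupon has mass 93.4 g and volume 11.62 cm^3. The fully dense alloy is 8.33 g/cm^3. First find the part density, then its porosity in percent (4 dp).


rho_part = 93.4 / 11.62 = 8.03786575 g/cm^3
Porosity = (1 - 8.03786575/8.33)*100 = 3.507 %


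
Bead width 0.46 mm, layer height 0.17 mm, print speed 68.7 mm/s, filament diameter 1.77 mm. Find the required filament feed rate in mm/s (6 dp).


Q = 0.46 * 0.17 * 68.7 = 5.37234 mm^3/s
A_fil = pi*(1.77/2)^2 = 2.46057391 mm^2
v_feed = 5.37234 / 2.46057391 = 2.183369 mm/s


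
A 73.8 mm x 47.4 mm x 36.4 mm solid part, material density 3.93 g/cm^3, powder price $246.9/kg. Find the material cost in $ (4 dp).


V = 73.8 * 47.4 * 36.4 = 127331.568 mm^3 = 127.331568 cm^3
Mass = 127.331568 * 3.93 / 1000 = 0.50041306 kg
Cost = 0.50041306 * 246.9 = 123.552 $


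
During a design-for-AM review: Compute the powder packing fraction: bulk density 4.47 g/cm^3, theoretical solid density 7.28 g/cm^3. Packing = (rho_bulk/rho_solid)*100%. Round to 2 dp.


Packing = (4.47/7.28)*100 = 61.4 %


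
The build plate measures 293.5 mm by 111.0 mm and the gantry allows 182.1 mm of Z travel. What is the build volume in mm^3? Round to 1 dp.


V = 293.5 * 111.0 * 182.1 = 5932544.9 mm^3


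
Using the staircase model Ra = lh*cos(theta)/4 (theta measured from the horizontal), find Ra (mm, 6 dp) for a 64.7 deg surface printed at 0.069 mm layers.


Ra = 0.069 * cos(64.7) / 4 = 0.007372 mm


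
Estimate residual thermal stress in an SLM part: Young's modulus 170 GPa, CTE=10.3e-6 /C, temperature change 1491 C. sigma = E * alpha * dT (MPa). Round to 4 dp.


sigma = 170*1000 * 10.3e-6 * 1491 = 2610.741 MPa


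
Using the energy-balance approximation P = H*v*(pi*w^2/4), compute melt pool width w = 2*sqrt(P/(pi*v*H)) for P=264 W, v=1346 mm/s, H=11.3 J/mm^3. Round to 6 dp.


w = 2*sqrt(264/(pi*1346*11.3)) = 0.14866 mm


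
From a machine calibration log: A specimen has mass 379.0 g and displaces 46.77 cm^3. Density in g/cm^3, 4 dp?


rho = 379.0 / 46.77 = 8.1035 g/cm^3


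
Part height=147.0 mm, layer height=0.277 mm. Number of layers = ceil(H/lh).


Layers = ceil(147.0/0.277) = 531


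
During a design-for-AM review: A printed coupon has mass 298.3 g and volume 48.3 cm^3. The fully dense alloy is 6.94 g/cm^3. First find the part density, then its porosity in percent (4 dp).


rho_part = 298.3 / 48.3 = 6.17598344 g/cm^3
Porosity = (1 - 6.17598344/6.94)*100 = 11.0089 %


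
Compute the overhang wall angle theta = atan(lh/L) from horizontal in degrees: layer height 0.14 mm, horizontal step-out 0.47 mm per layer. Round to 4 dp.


angle = atan(0.14/0.47) = 16.5873 degrees


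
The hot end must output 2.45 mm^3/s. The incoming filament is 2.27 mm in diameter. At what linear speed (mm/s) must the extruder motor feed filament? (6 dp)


A = pi*(2.27/2)^2 = 4.047078
v = 2.45 / 4.047078 = 0.605375 mm/s


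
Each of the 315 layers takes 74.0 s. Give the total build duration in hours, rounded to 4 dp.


t = 315 * 74.0 / 3600 = 6.475 hrs


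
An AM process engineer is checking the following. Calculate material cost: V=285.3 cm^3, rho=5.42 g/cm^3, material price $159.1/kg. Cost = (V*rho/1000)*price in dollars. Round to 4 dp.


Mass = 285.3*5.42/1000 = 1.546326 kg
Cost = 1.546326 * 159.1 = 246.0205 $


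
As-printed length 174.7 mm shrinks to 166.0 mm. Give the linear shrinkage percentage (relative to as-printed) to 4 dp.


Shrinkage = ((174.7-166.0)/174.7)*100 = 4.98 %


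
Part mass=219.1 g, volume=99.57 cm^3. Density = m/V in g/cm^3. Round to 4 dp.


rho = 219.1 / 99.57 = 2.2005 g/cm^3


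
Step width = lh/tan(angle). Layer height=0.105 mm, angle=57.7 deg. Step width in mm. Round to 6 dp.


step = 0.105 / tan(57.7) = 0.066378 mm


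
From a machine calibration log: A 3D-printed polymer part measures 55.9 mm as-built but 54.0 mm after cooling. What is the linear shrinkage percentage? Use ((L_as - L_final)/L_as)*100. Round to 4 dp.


Shrinkage = ((55.9-54.0)/55.9)*100 = 3.3989 %


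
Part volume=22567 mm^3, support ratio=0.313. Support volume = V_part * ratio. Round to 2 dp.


V_support = 22567 * 0.313 = 7063.47 mm^3


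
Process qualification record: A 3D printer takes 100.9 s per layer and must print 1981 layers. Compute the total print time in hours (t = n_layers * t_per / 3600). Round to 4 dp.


t = 1981 * 100.9 / 3600 = 55.523 hrs


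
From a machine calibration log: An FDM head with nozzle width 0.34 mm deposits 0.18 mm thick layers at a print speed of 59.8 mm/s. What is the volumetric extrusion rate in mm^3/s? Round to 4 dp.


Rate = 0.34 * 0.18 * 59.8 = 3.6598 mm^3/s


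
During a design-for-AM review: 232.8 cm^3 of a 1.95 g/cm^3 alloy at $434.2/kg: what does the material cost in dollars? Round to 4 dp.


Mass = 232.8*1.95/1000 = 0.45396 kg
Cost = 0.45396 * 434.2 = 197.1094 $


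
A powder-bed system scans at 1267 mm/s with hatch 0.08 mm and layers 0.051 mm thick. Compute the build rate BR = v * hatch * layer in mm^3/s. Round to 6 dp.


Rate = 1267 * 0.08 * 0.051 = 5.16936 mm^3/s


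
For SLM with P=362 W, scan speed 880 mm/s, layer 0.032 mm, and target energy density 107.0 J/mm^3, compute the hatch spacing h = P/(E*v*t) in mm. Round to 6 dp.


h = 362 / (107.0*880*0.032) = 0.120141 mm


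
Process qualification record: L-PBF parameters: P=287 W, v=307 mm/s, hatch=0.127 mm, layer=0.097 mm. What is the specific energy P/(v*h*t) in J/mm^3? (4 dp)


Build rate = 307 * 0.127 * 0.097 = 3.781933 mm^3/s
SE = 287 / 3.781933 = 75.8871 J/mm^3


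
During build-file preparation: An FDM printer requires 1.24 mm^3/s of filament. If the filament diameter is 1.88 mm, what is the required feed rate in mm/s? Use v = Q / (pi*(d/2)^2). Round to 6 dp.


A = pi*(1.88/2)^2 = 2.775911
v = 1.24 / 2.775911 = 0.4467 mm/s


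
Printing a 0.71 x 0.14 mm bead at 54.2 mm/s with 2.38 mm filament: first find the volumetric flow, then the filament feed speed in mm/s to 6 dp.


Q = 0.71 * 0.14 * 54.2 = 5.38748 mm^3/s
A_fil = pi*(2.38/2)^2 = 4.44880936 mm^2
v_feed = 5.38748 / 4.44880936 = 1.210994 mm/s


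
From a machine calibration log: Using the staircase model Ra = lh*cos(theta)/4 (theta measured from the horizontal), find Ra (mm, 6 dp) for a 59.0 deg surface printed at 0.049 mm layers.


Ra = 0.049 * cos(59.0) / 4 = 0.006309 mm


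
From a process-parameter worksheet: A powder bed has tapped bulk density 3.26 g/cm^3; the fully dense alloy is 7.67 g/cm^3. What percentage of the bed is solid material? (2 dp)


Packing = (3.26/7.67)*100 = 42.5 %


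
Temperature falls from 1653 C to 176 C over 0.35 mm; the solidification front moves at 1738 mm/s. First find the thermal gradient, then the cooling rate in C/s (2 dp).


G = (1653-176)/0.35 = 4220.0 C/mm
CR = 4220.0 * 1738 = 7334360.0 C/s


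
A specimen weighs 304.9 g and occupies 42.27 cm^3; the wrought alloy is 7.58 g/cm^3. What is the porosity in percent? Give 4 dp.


rho_part = 304.9 / 42.27 = 7.21315354 g/cm^3
Porosity = (1 - 7.21315354/7.58)*100 = 4.8397 %


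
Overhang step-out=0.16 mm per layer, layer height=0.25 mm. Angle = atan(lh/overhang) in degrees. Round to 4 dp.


angle = atan(0.25/0.16) = 57.3808 degrees


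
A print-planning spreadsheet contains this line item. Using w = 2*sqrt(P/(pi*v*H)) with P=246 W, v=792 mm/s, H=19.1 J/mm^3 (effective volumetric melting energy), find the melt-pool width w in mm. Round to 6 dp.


w = 2*sqrt(246/(pi*792*19.1)) = 0.143894 mm


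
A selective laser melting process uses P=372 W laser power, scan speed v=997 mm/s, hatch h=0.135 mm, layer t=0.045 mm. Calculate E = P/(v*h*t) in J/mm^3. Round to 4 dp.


E = 372 / (997*0.135*0.045) = 61.4188 J/mm^3


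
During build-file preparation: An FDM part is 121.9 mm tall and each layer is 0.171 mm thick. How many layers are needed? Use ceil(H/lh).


Layers = ceil(121.9/0.171) = 713


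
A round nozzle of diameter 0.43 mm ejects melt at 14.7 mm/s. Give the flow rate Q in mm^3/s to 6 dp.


A = pi*(0.43/2)^2 = 0.14522012 mm^2
Q = 0.14522012 * 14.7 = 2.134736 mm^3/s


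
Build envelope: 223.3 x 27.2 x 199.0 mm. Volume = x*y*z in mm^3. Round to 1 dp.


V = 223.3 * 27.2 * 199.0 = 1208678.2 mm^3


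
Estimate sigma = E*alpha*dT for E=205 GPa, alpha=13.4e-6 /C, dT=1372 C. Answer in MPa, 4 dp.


sigma = 205*1000 * 13.4e-6 * 1372 = 3768.884 MPa


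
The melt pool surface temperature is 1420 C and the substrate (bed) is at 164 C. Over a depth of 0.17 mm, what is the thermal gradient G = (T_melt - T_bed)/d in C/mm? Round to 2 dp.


G = (1420-164)/0.17 = 7388.24 C/mm


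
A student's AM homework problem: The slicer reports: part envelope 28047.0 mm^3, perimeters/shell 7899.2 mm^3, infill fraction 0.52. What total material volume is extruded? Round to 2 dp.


V_infill = (28047.0 - 7899.2) * 0.52 = 10476.86
V_total = 7899.2 + 10476.86 = 18376.06 mm^3


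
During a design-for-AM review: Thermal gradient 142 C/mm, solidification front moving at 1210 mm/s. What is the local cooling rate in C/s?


CR = 142 * 1210 = 171820 C/s


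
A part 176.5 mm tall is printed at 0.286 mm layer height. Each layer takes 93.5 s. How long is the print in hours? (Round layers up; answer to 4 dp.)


Layers = ceil(176.5/0.286) = 618
t = 618 * 93.5 / 3600 = 16.0508 hrs


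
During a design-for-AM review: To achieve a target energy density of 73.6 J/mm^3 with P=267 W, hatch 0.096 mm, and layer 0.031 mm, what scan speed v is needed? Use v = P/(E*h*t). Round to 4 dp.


v = 267 / (73.6*0.096*0.031) = 1218.9911 mm/s


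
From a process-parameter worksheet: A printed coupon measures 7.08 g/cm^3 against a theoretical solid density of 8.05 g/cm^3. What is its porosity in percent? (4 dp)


Porosity = (1-7.08/8.05)*100 = 12.0497 %


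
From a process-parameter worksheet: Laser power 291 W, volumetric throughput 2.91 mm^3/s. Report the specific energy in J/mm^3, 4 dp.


SE = 291 / 2.91 = 100.0 J/mm^3


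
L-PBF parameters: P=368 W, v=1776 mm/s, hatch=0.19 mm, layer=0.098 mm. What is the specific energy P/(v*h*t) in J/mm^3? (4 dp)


Build rate = 1776 * 0.19 * 0.098 = 33.06912 mm^3/s
SE = 368 / 33.06912 = 11.1282 J/mm^3


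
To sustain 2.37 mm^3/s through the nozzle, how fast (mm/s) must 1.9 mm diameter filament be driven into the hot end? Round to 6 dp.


A = pi*(1.9/2)^2 = 2.835287
v = 2.37 / 2.835287 = 0.835894 mm/s


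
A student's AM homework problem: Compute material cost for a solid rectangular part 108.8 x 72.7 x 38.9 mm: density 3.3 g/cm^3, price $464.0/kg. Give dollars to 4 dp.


V = 108.8 * 72.7 * 38.9 = 307689.664 mm^3 = 307.689664 cm^3
Mass = 307.689664 * 3.3 / 1000 = 1.01537589 kg
Cost = 1.01537589 * 464.0 = 471.1344 $


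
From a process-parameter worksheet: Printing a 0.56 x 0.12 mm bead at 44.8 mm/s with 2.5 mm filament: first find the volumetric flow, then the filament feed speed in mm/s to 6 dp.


Q = 0.56 * 0.12 * 44.8 = 3.01056 mm^3/s
A_fil = pi*(2.5/2)^2 = 4.90873852 mm^2
v_feed = 3.01056 / 4.90873852 = 0.613306 mm/s


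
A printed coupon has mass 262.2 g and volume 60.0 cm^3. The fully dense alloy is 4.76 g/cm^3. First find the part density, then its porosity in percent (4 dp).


rho_part = 262.2 / 60.0 = 4.37 g/cm^3
Porosity = (1 - 4.37/4.76)*100 = 8.1933 %


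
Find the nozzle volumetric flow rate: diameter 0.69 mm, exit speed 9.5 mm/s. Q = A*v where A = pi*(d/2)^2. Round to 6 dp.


A = pi*(0.69/2)^2 = 0.37392807 mm^2
Q = 0.37392807 * 9.5 = 3.552317 mm^3/s


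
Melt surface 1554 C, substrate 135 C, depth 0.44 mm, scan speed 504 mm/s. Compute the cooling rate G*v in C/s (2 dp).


G = (1554-135)/0.44 = 3225.0 C/mm
CR = 3225.0 * 504 = 1625400.0 C/s


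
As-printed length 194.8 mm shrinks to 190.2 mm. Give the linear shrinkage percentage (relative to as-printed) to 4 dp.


Shrinkage = ((194.8-190.2)/194.8)*100 = 2.3614 %


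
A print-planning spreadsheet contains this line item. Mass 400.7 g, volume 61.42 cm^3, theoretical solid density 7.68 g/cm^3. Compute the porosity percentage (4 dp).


rho_part = 400.7 / 61.42 = 6.52393357 g/cm^3
Porosity = (1 - 6.52393357/7.68)*100 = 15.0529 %


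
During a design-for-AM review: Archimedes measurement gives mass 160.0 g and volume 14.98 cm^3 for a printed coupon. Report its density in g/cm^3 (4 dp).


rho = 160.0 / 14.98 = 10.6809 g/cm^3


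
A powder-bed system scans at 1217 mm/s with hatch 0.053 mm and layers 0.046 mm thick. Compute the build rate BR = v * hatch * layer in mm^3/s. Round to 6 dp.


Rate = 1217 * 0.053 * 0.046 = 2.967046 mm^3/s


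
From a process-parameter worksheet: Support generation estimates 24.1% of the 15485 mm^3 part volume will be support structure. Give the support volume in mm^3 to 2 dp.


V_support = 15485 * 0.241 = 3731.89 mm^3


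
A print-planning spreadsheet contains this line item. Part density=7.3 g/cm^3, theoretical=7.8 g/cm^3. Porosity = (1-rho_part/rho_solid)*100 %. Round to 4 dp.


Porosity = (1-7.3/7.8)*100 = 6.4103 %


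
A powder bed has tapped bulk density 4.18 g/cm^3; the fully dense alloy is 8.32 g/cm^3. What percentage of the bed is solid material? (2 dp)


Packing = (4.18/8.32)*100 = 50.24 %


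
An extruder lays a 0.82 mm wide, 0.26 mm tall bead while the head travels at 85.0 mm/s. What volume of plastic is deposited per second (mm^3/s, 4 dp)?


Rate = 0.82 * 0.26 * 85.0 = 18.122 mm^3/s


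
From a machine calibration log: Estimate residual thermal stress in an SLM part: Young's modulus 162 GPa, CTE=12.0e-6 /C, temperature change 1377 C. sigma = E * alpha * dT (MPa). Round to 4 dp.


sigma = 162*1000 * 12.0e-6 * 1377 = 2676.888 MPa


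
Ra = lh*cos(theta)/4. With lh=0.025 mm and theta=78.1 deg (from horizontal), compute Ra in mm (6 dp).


Ra = 0.025 * cos(78.1) / 4 = 0.001289 mm


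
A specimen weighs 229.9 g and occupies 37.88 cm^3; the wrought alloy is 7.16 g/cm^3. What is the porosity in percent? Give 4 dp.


rho_part = 229.9 / 37.88 = 6.06916579 g/cm^3
Porosity = (1 - 6.06916579/7.16)*100 = 15.2351 %


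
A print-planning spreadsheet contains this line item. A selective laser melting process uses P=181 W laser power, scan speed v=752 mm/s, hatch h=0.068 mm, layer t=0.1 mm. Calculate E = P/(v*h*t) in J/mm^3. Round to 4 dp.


E = 181 / (752*0.068*0.1) = 35.3958 J/mm^3


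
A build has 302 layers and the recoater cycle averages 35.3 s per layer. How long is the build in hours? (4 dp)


t = 302 * 35.3 / 3600 = 2.9613 hrs


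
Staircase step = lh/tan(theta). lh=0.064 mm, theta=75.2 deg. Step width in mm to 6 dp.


step = 0.064 / tan(75.2) = 0.01691 mm


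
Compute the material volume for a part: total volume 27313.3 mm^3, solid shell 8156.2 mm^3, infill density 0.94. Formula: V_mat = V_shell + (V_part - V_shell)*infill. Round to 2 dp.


V_infill = (27313.3 - 8156.2) * 0.94 = 18007.67
V_total = 8156.2 + 18007.67 = 26163.87 mm^3


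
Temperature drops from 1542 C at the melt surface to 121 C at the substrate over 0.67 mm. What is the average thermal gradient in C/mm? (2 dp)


G = (1542-121)/0.67 = 2120.9 C/mm


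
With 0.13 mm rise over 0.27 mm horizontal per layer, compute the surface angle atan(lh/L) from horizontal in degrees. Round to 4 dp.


angle = atan(0.13/0.27) = 25.71 degrees


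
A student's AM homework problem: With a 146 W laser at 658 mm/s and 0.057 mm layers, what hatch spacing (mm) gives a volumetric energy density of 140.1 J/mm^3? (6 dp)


h = 146 / (140.1*658*0.057) = 0.027785 mm


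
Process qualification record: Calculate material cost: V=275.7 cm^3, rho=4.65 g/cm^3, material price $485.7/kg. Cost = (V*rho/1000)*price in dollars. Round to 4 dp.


Mass = 275.7*4.65/1000 = 1.282005 kg
Cost = 1.282005 * 485.7 = 622.6698 $


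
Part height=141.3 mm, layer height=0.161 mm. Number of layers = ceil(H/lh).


Layers = ceil(141.3/0.161) = 878


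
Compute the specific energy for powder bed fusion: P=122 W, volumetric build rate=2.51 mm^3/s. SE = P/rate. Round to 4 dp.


SE = 122 / 2.51 = 48.6056 J/mm^3


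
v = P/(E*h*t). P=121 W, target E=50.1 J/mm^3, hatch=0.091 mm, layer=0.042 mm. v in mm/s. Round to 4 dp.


v = 121 / (50.1*0.091*0.042) = 631.9125 mm/s


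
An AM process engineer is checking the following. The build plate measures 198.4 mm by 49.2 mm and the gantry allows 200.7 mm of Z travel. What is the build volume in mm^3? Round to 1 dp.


V = 198.4 * 49.2 * 200.7 = 1959088.9 mm^3


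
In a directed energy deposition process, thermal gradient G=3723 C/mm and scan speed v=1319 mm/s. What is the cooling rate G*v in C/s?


CR = 3723 * 1319 = 4910637 C/s


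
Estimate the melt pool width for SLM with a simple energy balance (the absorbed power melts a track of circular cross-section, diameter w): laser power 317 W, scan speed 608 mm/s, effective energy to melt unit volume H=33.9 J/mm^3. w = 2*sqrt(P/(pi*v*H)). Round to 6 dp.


w = 2*sqrt(317/(pi*608*33.9)) = 0.139937 mm


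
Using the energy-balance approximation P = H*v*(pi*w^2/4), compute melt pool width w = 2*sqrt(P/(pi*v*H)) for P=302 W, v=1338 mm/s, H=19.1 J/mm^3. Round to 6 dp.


w = 2*sqrt(302/(pi*1338*19.1)) = 0.122663 mm


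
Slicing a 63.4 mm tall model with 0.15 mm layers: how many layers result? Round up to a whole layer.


Layers = ceil(63.4/0.15) = 423


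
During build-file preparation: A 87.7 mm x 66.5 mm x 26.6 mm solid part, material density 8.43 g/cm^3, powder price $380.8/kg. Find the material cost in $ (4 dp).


V = 87.7 * 66.5 * 26.6 = 155132.53 mm^3 = 155.13253 cm^3
Mass = 155.13253 * 8.43 / 1000 = 1.30776723 kg
Cost = 1.30776723 * 380.8 = 497.9978 $


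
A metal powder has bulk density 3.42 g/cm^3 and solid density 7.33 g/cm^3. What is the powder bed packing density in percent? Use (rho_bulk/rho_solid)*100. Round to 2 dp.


Packing = (3.42/7.33)*100 = 46.66 %


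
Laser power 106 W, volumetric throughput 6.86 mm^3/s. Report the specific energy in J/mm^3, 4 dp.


SE = 106 / 6.86 = 15.4519 J/mm^3


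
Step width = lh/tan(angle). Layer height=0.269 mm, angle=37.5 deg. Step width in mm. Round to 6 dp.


step = 0.269 / tan(37.5) = 0.350568 mm


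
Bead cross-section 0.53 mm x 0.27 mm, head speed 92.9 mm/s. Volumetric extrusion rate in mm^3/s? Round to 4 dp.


Rate = 0.53 * 0.27 * 92.9 = 13.294 mm^3/s


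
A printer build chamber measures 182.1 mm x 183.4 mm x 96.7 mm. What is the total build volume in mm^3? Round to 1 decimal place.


V = 182.1 * 183.4 * 96.7 = 3229503.4 mm^3


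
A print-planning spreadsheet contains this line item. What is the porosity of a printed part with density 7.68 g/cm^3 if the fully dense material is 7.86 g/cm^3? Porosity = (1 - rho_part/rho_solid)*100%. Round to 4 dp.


Porosity = (1-7.68/7.86)*100 = 2.2901 %


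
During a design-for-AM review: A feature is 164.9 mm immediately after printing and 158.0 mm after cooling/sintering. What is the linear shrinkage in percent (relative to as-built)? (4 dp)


Shrinkage = ((164.9-158.0)/164.9)*100 = 4.1844 %


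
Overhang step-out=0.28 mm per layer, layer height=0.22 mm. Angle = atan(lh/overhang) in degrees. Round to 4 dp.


angle = atan(0.22/0.28) = 38.1572 degrees


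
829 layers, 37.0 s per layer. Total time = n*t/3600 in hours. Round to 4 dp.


t = 829 * 37.0 / 3600 = 8.5203 hrs


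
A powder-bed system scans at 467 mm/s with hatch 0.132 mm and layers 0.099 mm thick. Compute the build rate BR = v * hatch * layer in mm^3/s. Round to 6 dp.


Rate = 467 * 0.132 * 0.099 = 6.102756 mm^3/s


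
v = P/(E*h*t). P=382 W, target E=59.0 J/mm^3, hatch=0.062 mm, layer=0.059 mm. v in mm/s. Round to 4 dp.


v = 382 / (59.0*0.062*0.059) = 1769.9771 mm/s


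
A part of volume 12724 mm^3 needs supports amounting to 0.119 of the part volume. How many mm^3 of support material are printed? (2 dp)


V_support = 12724 * 0.119 = 1514.16 mm^3


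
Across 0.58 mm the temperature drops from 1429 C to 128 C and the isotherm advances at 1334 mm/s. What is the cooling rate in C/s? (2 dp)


G = (1429-128)/0.58 = 2243.10344828 C/mm
CR = 2243.10344828 * 1334 = 2992300.0 C/s


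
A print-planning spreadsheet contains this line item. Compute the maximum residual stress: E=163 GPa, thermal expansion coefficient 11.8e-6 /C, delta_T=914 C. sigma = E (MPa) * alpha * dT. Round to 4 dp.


sigma = 163*1000 * 11.8e-6 * 914 = 1757.9876 MPa


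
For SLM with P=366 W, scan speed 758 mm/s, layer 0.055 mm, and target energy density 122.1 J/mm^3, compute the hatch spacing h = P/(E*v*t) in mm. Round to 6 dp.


h = 366 / (122.1*758*0.055) = 0.071901 mm
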